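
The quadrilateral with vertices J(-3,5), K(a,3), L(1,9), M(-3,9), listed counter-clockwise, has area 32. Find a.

The doubled signed area Σ (x_i y_{i+1} − x_{i+1} y_i) is linear in a.
With a=0 it equals 36; the coefficient of a is 4 (from the two edges through K).
So 4·a + 36 = 2·32 = 64 ⇒ a = 7.

7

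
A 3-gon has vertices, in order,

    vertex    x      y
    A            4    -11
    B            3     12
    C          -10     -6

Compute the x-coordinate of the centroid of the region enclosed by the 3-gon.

Apply the shoelace (surveyor's) formula. First the cross-terms c_i = x_i·y_{i+1} − x_{i+1}·y_i:
  81, 102, 134  ⇒  2A = 317, A = 158.5.
Then Σ (x_i + x_{i+1})·c_i = -951, so x̄ = -951 / (6·158.5) = -1.

-1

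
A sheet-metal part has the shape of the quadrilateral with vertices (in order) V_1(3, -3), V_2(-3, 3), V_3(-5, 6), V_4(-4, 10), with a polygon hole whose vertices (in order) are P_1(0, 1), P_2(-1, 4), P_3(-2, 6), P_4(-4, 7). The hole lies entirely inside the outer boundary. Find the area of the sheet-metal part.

19

Outer boundary:
Cross-terms: 0, -3, -26, -18  ⇒  Σ = -47
Area = |Σ|/2 = 23.5.
Hole:
Apply the surveyor's formula: 2A = Σ (x_i·y_{i+1} − x_{i+1}·y_i), indices taken mod 4.
Cross-terms: 1, 2, 10, -4  ⇒  Σ = 9
Area = |Σ|/2 = 4.5.
Net area = 23.5 − 4.5 = 19.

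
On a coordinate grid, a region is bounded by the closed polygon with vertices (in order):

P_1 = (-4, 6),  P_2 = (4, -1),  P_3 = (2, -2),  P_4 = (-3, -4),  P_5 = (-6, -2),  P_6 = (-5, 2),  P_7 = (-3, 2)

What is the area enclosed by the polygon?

47

Apply the surveyor's formula: 2A = Σ (x_i·y_{i+1} − x_{i+1}·y_i), indices taken mod 7.
Σ = (-20) + (-6) + (-14) + (-18) + (-22) + (-4) + (-10) = -94
Area = |Σ|/2 = 47.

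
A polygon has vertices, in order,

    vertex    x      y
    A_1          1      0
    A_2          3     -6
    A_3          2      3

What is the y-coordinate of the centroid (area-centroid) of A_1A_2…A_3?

Apply the shoelace formula. First the cross-terms c_i = x_i·y_{i+1} − x_{i+1}·y_i:
  -6, 21, -3  ⇒  2A = 12, A = 6.
Then Σ (y_i + y_{i+1})·c_i = -36, so ȳ = -36 / (6·6) = -1.

-1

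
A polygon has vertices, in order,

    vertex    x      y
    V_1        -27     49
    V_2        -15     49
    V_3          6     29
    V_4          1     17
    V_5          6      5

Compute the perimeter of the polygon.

|V_1V_2| = √((12)² + (0)²) = √144 = 12
|V_2V_3| = √((21)² + (-20)²) = √841 = 29
|V_3V_4| = √((-5)² + (-12)²) = √169 = 13
|V_4V_5| = √((5)² + (-12)²) = √169 = 13
|V_5V_1| = √((-33)² + (44)²) = √3025 = 55
Perimeter = 12 + 29 + 13 + 13 + 55 = 122.

122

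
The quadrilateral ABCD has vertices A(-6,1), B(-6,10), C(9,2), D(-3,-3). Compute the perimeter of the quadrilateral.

|AB| = √((0)² + (9)²) = √81 = 9
|BC| = √((15)² + (-8)²) = √289 = 17
|CD| = √((-12)² + (-5)²) = √169 = 13
|DA| = √((-3)² + (4)²) = √25 = 5
Perimeter = 9 + 17 + 13 + 5 = 44.

44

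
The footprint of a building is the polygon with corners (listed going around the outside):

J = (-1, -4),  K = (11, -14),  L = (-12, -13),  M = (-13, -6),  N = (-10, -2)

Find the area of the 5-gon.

173

Apply the shoelace formula: 2A = Σ (x_i·y_{i+1} − x_{i+1}·y_i), indices taken mod 5.
Cross-terms: 58, -311, -97, -34, 38  ⇒  Σ = -346
Area = |Σ|/2 = 173.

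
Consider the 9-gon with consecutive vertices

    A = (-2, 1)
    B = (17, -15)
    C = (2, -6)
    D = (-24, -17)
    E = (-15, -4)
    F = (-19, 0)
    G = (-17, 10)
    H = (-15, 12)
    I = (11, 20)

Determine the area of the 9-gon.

Apply the shoelace (surveyor's) formula: 2A = Σ (x_i·y_{i+1} − x_{i+1}·y_i), indices taken mod 9.
Cross-terms: 13, -72, -178, -159, -76, -190, -54, -432, 51  ⇒  Σ = -1097
Area = |Σ|/2 = 548.5.

548.5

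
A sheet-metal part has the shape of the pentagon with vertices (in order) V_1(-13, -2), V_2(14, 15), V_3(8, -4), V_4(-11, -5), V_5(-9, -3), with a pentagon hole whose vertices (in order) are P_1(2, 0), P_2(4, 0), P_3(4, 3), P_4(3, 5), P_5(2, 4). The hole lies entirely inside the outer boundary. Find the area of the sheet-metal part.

Outer boundary:
V_1→V_2: (-13)(15) − (14)(-2) = -167
V_2→V_3: (14)(-4) − (8)(15) = -176
V_3→V_4: (8)(-5) − (-11)(-4) = -84
V_4→V_5: (-11)(-3) − (-9)(-5) = -12
V_5→V_1: (-9)(-2) − (-13)(-3) = -21
Σ = -460
Area = |Σ|/2 = 230.
Hole:
Σ = (0) + (12) + (11) + (2) + (-8) = 17
Area = |Σ|/2 = 8.5.
Net area = 230 − 8.5 = 221.5.

221.5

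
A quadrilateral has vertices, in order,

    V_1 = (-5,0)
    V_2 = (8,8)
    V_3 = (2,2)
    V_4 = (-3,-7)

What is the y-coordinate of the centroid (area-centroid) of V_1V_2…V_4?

35/249

Apply the surveyor's formula. First the cross-terms c_i = x_i·y_{i+1} − x_{i+1}·y_i:
  -40, 0, -8, -35  ⇒  2A = -83, A = -41.5.
Then Σ (y_i + y_{i+1})·c_i = -35, so ȳ = -35 / (6·(-41.5)) = 35/249.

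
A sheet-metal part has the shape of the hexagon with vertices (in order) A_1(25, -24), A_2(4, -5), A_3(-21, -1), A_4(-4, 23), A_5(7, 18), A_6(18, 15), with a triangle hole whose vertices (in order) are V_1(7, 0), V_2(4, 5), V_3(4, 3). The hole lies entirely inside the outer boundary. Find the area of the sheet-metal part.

939

Outer boundary:
Apply the shoelace (surveyor's) formula: 2A = Σ (x_i·y_{i+1} − x_{i+1}·y_i), indices taken mod 6.
Σ = (-29) + (-109) + (-487) + (-233) + (-219) + (-807) = -1884
Area = |Σ|/2 = 942.
Hole:
Apply the shoelace formula: 2A = Σ (x_i·y_{i+1} − x_{i+1}·y_i), indices taken mod 3.
Σ = (35) + (-8) + (-21) = 6
Area = |Σ|/2 = 3.
Net area = 942 − 3 = 939.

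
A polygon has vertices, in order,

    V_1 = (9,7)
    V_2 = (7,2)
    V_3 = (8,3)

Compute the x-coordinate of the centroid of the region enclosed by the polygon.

8

Apply the surveyor's formula. First the cross-terms c_i = x_i·y_{i+1} − x_{i+1}·y_i:
  -31, 5, 29  ⇒  2A = 3, A = 1.5.
Then Σ (x_i + x_{i+1})·c_i = 72, so x̄ = 72 / (6·1.5) = 8.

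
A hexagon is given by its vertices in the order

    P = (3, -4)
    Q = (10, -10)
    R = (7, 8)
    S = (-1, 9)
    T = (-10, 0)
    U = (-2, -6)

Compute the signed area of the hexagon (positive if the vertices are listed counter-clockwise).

Apply the surveyor's formula: 2A = Σ (x_i·y_{i+1} − x_{i+1}·y_i), indices taken mod 6.
Σ = (10) + (150) + (71) + (90) + (60) + (26) = 407
Signed area = Σ/2 = 203.5 (positive ⇒ counter-clockwise traversal).

203.5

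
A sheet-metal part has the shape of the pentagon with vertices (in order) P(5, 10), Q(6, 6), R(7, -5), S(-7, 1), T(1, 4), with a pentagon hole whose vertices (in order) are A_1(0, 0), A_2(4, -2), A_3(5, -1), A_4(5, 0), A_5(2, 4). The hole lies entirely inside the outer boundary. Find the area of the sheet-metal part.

69

Outer boundary:
P→Q: (5)(6) − (6)(10) = -30
Q→R: (6)(-5) − (7)(6) = -72
R→S: (7)(1) − (-7)(-5) = -28
S→T: (-7)(4) − (1)(1) = -29
T→P: (1)(10) − (5)(4) = -10
Σ = -169
Area = |Σ|/2 = 84.5.
Hole:
Cross-terms: 0, 6, 5, 20, 0  ⇒  Σ = 31
Area = |Σ|/2 = 15.5.
Net area = 84.5 − 15.5 = 69.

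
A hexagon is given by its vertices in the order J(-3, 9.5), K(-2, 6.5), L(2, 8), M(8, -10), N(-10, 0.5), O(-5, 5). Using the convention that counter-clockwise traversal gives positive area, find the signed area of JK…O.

J→K: (-3)(6.5) − (-2)(9.5) = -0.5
K→L: (-2)(8) − (2)(6.5) = -29
L→M: (2)(-10) − (8)(8) = -84
M→N: (8)(0.5) − (-10)(-10) = -96
N→O: (-10)(5) − (-5)(0.5) = -47.5
O→J: (-5)(9.5) − (-3)(5) = -32.5
Σ = -289.5
Signed area = Σ/2 = -144.75 (negative ⇒ clockwise traversal).

-144.75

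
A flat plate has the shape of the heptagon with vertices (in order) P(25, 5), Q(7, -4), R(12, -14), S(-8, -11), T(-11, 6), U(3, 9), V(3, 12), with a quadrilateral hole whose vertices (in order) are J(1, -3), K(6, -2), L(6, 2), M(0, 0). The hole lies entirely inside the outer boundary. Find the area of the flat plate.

475.5

Outer boundary:
Apply the shoelace formula: 2A = Σ (x_i·y_{i+1} − x_{i+1}·y_i), indices taken mod 7.
Cross-terms: -135, -50, -244, -169, -117, 9, -285  ⇒  Σ = -991
Area = |Σ|/2 = 495.5.
Hole:
Apply Gauss's area formula: 2A = Σ (x_i·y_{i+1} − x_{i+1}·y_i), indices taken mod 4.
J→K: (1)(-2) − (6)(-3) = 16
K→L: (6)(2) − (6)(-2) = 24
L→M: (6)(0) − (0)(2) = 0
M→J: (0)(-3) − (1)(0) = 0
Σ = 40
Area = |Σ|/2 = 20.
Net area = 495.5 − 20 = 475.5.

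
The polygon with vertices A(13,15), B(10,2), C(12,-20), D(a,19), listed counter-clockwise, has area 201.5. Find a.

22

Write out the shoelace sum; only the two edges meeting at D involve a:
2·Area = [(12·19 − a·(-20)) + (a·15 − 13·19)] + -348
       = 35·a + -367 = 403
⇒ a = 22.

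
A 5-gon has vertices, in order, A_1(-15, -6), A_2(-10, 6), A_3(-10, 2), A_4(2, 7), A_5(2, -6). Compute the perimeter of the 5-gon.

|A_1A_2| = √((5)² + (12)²) = √169 = 13
|A_2A_3| = √((0)² + (-4)²) = √16 = 4
|A_3A_4| = √((12)² + (5)²) = √169 = 13
|A_4A_5| = √((0)² + (-13)²) = √169 = 13
|A_5A_1| = √((-17)² + (0)²) = √289 = 17
Perimeter = 13 + 4 + 13 + 13 + 17 = 60.

60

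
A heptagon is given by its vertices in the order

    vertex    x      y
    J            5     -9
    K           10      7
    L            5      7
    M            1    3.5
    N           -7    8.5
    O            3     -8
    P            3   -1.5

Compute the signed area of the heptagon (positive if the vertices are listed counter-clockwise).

J→K: (5)(7) − (10)(-9) = 125
K→L: (10)(7) − (5)(7) = 35
L→M: (5)(3.5) − (1)(7) = 10.5
M→N: (1)(8.5) − (-7)(3.5) = 33
N→O: (-7)(-8) − (3)(8.5) = 30.5
O→P: (3)(-1.5) − (3)(-8) = 19.5
P→J: (3)(-9) − (5)(-1.5) = -19.5
Σ = 234
Signed area = Σ/2 = 117 (positive ⇒ counter-clockwise traversal).

117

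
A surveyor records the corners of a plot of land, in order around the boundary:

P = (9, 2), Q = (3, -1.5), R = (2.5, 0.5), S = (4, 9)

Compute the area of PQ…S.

33.375

Apply Gauss's area formula: 2A = Σ (x_i·y_{i+1} − x_{i+1}·y_i), indices taken mod 4.
Σ = (-19.5) + (5.25) + (20.5) + (-73) = -66.75
Area = |Σ|/2 = 33.375.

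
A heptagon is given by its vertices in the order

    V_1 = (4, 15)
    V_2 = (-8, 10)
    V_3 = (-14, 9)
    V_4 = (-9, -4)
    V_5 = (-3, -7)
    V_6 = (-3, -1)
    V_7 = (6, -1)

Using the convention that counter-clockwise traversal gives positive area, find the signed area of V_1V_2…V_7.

250.5

Apply the surveyor's formula: 2A = Σ (x_i·y_{i+1} − x_{i+1}·y_i), indices taken mod 7.
V_1→V_2: (4)(10) − (-8)(15) = 160
V_2→V_3: (-8)(9) − (-14)(10) = 68
V_3→V_4: (-14)(-4) − (-9)(9) = 137
V_4→V_5: (-9)(-7) − (-3)(-4) = 51
V_5→V_6: (-3)(-1) − (-3)(-7) = -18
V_6→V_7: (-3)(-1) − (6)(-1) = 9
V_7→V_1: (6)(15) − (4)(-1) = 94
Σ = 501
Signed area = Σ/2 = 250.5 (positive ⇒ counter-clockwise traversal).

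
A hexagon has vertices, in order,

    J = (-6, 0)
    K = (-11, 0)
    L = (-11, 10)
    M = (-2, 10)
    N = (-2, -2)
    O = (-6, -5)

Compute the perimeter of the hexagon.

|JK| = √((-5)² + (0)²) = √25 = 5
|KL| = √((0)² + (10)²) = √100 = 10
|LM| = √((9)² + (0)²) = √81 = 9
|MN| = √((0)² + (-12)²) = √144 = 12
|NO| = √((-4)² + (-3)²) = √25 = 5
|OJ| = √((0)² + (5)²) = √25 = 5
Perimeter = 5 + 10 + 9 + 12 + 5 + 5 = 46.

46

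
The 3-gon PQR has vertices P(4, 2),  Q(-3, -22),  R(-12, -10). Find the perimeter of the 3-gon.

|PQ| = √((-7)² + (-24)²) = √625 = 25
|QR| = √((-9)² + (12)²) = √225 = 15
|RP| = √((16)² + (12)²) = √400 = 20
Perimeter = 25 + 15 + 20 = 60.

60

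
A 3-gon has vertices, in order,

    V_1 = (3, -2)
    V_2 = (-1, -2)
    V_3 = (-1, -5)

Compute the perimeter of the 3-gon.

12

|V_1V_2| = √((-4)² + (0)²) = √16 = 4
|V_2V_3| = √((0)² + (-3)²) = √9 = 3
|V_3V_1| = √((4)² + (3)²) = √25 = 5
Perimeter = 4 + 3 + 5 = 12.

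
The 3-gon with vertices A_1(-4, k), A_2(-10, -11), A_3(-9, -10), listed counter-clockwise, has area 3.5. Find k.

The doubled signed area Σ (x_i y_{i+1} − x_{i+1} y_i) is linear in k.
With k=0 it equals 5; the coefficient of k is 1 (from the two edges through A_1).
So 1·k + 5 = 2·3.5 = 7 ⇒ k = 2.

2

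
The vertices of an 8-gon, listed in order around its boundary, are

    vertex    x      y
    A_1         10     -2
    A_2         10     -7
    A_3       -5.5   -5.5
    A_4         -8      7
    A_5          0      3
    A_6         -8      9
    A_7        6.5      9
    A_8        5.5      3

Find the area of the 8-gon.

Apply the shoelace formula: 2A = Σ (x_i·y_{i+1} − x_{i+1}·y_i), indices taken mod 8.
Σ = (-50) + (-93.5) + (-82.5) + (-24) + (24) + (-130.5) + (-30) + (-41) = -427.5
Area = |Σ|/2 = 213.75.

213.75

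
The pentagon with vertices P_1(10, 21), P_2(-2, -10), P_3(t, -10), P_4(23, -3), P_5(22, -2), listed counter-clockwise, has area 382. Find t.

10

The doubled signed area Σ (x_i y_{i+1} − x_{i+1} y_i) is linear in t.
With t=0 it equals 694; the coefficient of t is 7 (from the two edges through P_3).
So 7·t + 694 = 2·382 = 764 ⇒ t = 10.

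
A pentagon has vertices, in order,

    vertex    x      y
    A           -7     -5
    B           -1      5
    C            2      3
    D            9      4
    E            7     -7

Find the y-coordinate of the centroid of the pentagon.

Apply the surveyor's formula. First the cross-terms c_i = x_i·y_{i+1} − x_{i+1}·y_i:
  -40, -13, -19, -91, -84  ⇒  2A = -247, A = -123.5.
Then Σ (y_i + y_{i+1})·c_i = 1044, so ȳ = 1044 / (6·(-123.5)) = -348/247.

-348/247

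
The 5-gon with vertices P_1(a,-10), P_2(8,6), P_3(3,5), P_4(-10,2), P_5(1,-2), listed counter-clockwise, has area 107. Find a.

6

The doubled signed area Σ (x_i y_{i+1} − x_{i+1} y_i) is linear in a.
With a=0 it equals 166; the coefficient of a is 8 (from the two edges through P_1).
So 8·a + 166 = 2·107 = 214 ⇒ a = 6.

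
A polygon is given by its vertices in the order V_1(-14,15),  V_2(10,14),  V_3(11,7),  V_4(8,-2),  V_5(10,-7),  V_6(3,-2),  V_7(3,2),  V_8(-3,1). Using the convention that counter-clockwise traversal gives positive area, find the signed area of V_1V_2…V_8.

-276.5

V_1→V_2: (-14)(14) − (10)(15) = -346
V_2→V_3: (10)(7) − (11)(14) = -84
V_3→V_4: (11)(-2) − (8)(7) = -78
V_4→V_5: (8)(-7) − (10)(-2) = -36
V_5→V_6: (10)(-2) − (3)(-7) = 1
V_6→V_7: (3)(2) − (3)(-2) = 12
V_7→V_8: (3)(1) − (-3)(2) = 9
V_8→V_1: (-3)(15) − (-14)(1) = -31
Σ = -553
Signed area = Σ/2 = -276.5 (negative ⇒ clockwise traversal).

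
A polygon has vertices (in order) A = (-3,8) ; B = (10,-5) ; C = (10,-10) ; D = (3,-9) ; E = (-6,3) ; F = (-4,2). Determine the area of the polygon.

Σ = (-65) + (-50) + (-60) + (-45) + (0) + (-26) = -246
Area = |Σ|/2 = 123.

123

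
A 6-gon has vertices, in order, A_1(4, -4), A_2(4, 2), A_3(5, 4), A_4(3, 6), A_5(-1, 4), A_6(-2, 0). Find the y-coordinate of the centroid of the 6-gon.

Apply the surveyor's formula. First the cross-terms c_i = x_i·y_{i+1} − x_{i+1}·y_i:
  24, 6, 18, 18, 8, 8  ⇒  2A = 82, A = 41.
Then Σ (y_i + y_{i+1})·c_i = 348, so ȳ = 348 / (6·41) = 58/41.

58/41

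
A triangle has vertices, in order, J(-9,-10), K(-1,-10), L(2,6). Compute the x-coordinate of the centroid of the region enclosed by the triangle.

Apply the shoelace formula. First the cross-terms c_i = x_i·y_{i+1} − x_{i+1}·y_i:
  80, 14, 34  ⇒  2A = 128, A = 64.
Then Σ (x_i + x_{i+1})·c_i = -1024, so x̄ = -1024 / (6·64) = -8/3.

-8/3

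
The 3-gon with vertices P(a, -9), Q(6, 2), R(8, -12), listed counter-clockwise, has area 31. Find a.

Write out the shoelace sum; only the two edges meeting at P involve a:
2·Area = [(8·(-9) − a·(-12)) + (a·2 − 6·(-9))] + -88
       = 14·a + -106 = 62
⇒ a = 12.

12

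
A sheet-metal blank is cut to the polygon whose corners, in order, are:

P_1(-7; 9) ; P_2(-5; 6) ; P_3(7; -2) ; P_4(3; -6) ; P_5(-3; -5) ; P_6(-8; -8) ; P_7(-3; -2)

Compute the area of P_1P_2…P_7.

Apply the shoelace (surveyor's) formula: 2A = Σ (x_i·y_{i+1} − x_{i+1}·y_i), indices taken mod 7.
Cross-terms: 3, -32, -36, -33, -16, -8, -41  ⇒  Σ = -163
Area = |Σ|/2 = 81.5.

81.5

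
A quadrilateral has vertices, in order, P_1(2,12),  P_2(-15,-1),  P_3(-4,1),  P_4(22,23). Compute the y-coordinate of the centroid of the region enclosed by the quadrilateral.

Apply the shoelace formula. First the cross-terms c_i = x_i·y_{i+1} − x_{i+1}·y_i:
  178, -19, -114, 218  ⇒  2A = 263, A = 131.5.
Then Σ (y_i + y_{i+1})·c_i = 6852, so ȳ = 6852 / (6·131.5) = 2284/263.

2284/263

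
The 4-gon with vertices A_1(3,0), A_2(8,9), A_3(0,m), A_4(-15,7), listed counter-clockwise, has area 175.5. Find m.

Write out the shoelace sum; only the two edges meeting at A_3 involve m:
2·Area = [(8·m − 0·9) + (0·7 − (-15)·m)] + 6
       = 23·m + 6 = 351
⇒ m = 15.

15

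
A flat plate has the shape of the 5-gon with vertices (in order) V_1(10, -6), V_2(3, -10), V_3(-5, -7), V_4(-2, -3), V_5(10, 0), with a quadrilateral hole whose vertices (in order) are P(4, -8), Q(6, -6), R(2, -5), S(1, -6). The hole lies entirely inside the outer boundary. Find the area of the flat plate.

Outer boundary:
Apply Gauss's area formula: 2A = Σ (x_i·y_{i+1} − x_{i+1}·y_i), indices taken mod 5.
V_1→V_2: (10)(-10) − (3)(-6) = -82
V_2→V_3: (3)(-7) − (-5)(-10) = -71
V_3→V_4: (-5)(-3) − (-2)(-7) = 1
V_4→V_5: (-2)(0) − (10)(-3) = 30
V_5→V_1: (10)(-6) − (10)(0) = -60
Σ = -182
Area = |Σ|/2 = 91.
Hole:
Apply the shoelace formula: 2A = Σ (x_i·y_{i+1} − x_{i+1}·y_i), indices taken mod 4.
Σ = (24) + (-18) + (-7) + (16) = 15
Area = |Σ|/2 = 7.5.
Net area = 91 − 7.5 = 83.5.

83.5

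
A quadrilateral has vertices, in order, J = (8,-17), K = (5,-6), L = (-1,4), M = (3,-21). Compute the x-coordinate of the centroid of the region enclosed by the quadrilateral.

614/177

Apply the shoelace (surveyor's) formula. First the cross-terms c_i = x_i·y_{i+1} − x_{i+1}·y_i:
  37, 14, 9, 117  ⇒  2A = 177, A = 88.5.
Then Σ (x_i + x_{i+1})·c_i = 1842, so x̄ = 1842 / (6·88.5) = 614/177.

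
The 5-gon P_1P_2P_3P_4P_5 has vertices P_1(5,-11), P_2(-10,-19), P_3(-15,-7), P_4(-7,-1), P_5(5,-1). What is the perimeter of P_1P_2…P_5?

62

|P_1P_2| = √((-15)² + (-8)²) = √289 = 17
|P_2P_3| = √((-5)² + (12)²) = √169 = 13
|P_3P_4| = √((8)² + (6)²) = √100 = 10
|P_4P_5| = √((12)² + (0)²) = √144 = 12
|P_5P_1| = √((0)² + (-10)²) = √100 = 10
Perimeter = 17 + 13 + 10 + 12 + 10 = 62.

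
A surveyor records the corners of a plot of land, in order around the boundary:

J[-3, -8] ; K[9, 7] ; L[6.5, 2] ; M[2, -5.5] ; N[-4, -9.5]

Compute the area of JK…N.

Σ = (51) + (-27.5) + (-39.75) + (-41) + (3.5) = -53.75
Area = |Σ|/2 = 26.875.

26.875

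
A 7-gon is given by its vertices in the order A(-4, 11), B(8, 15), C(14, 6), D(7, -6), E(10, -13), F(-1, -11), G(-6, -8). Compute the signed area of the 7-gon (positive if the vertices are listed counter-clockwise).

Cross-terms: -148, -162, -126, -31, -123, -58, -98  ⇒  Σ = -746
Signed area = Σ/2 = -373 (negative ⇒ clockwise traversal).

-373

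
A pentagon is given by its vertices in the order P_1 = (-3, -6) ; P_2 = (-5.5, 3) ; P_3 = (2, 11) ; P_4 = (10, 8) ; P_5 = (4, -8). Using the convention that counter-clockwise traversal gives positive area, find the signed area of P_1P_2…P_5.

Apply the surveyor's formula: 2A = Σ (x_i·y_{i+1} − x_{i+1}·y_i), indices taken mod 5.
Cross-terms: -42, -66.5, -94, -112, -48  ⇒  Σ = -362.5
Signed area = Σ/2 = -181.25 (negative ⇒ clockwise traversal).

-181.25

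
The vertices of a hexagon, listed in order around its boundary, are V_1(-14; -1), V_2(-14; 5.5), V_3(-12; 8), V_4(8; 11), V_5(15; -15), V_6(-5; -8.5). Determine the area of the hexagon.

Apply Gauss's area formula: 2A = Σ (x_i·y_{i+1} − x_{i+1}·y_i), indices taken mod 6.
V_1→V_2: (-14)(5.5) − (-14)(-1) = -91
V_2→V_3: (-14)(8) − (-12)(5.5) = -46
V_3→V_4: (-12)(11) − (8)(8) = -196
V_4→V_5: (8)(-15) − (15)(11) = -285
V_5→V_6: (15)(-8.5) − (-5)(-15) = -202.5
V_6→V_1: (-5)(-1) − (-14)(-8.5) = -114
Σ = -934.5
Area = |Σ|/2 = 467.25.

467.25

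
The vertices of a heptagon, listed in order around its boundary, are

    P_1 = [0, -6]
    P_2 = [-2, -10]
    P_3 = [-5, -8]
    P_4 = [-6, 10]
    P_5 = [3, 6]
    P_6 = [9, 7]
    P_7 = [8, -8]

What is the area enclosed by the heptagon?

209.5

Apply the surveyor's formula: 2A = Σ (x_i·y_{i+1} − x_{i+1}·y_i), indices taken mod 7.
P_1→P_2: (0)(-10) − (-2)(-6) = -12
P_2→P_3: (-2)(-8) − (-5)(-10) = -34
P_3→P_4: (-5)(10) − (-6)(-8) = -98
P_4→P_5: (-6)(6) − (3)(10) = -66
P_5→P_6: (3)(7) − (9)(6) = -33
P_6→P_7: (9)(-8) − (8)(7) = -128
P_7→P_1: (8)(-6) − (0)(-8) = -48
Σ = -419
Area = |Σ|/2 = 209.5.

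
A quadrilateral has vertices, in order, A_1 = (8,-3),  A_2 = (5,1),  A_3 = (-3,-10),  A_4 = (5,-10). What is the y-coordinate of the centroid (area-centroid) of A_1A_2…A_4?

Apply the surveyor's formula. First the cross-terms c_i = x_i·y_{i+1} − x_{i+1}·y_i:
  23, -47, 80, 65  ⇒  2A = 121, A = 60.5.
Then Σ (y_i + y_{i+1})·c_i = -2068, so ȳ = -2068 / (6·60.5) = -188/33.

-188/33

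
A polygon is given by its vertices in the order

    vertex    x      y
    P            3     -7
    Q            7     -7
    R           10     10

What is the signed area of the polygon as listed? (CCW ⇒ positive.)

Σ = (28) + (140) + (-100) = 68
Signed area = Σ/2 = 34 (positive ⇒ counter-clockwise traversal).

34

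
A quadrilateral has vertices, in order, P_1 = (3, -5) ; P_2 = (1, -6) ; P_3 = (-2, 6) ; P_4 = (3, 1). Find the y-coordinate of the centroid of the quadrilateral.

-25/57

Apply Gauss's area formula. First the cross-terms c_i = x_i·y_{i+1} − x_{i+1}·y_i:
  -13, -6, -20, -18  ⇒  2A = -57, A = -28.5.
Then Σ (y_i + y_{i+1})·c_i = 75, so ȳ = 75 / (6·(-28.5)) = -25/57.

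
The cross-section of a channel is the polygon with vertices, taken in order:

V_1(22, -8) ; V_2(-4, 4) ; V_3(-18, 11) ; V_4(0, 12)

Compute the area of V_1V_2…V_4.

Σ = (56) + (28) + (-216) + (-264) = -396
Area = |Σ|/2 = 198.

198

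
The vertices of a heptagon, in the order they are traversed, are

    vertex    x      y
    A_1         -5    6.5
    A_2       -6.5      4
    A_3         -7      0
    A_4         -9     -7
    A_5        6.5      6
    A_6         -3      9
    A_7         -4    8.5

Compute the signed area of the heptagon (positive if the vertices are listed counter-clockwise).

Σ = (22.25) + (28) + (49) + (-8.5) + (76.5) + (10.5) + (16.5) = 194.25
Signed area = Σ/2 = 97.125 (positive ⇒ counter-clockwise traversal).

97.125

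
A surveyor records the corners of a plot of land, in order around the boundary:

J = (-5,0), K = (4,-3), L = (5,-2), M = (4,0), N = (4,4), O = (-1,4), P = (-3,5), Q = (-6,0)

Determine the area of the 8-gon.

J→K: (-5)(-3) − (4)(0) = 15
K→L: (4)(-2) − (5)(-3) = 7
L→M: (5)(0) − (4)(-2) = 8
M→N: (4)(4) − (4)(0) = 16
N→O: (4)(4) − (-1)(4) = 20
O→P: (-1)(5) − (-3)(4) = 7
P→Q: (-3)(0) − (-6)(5) = 30
Q→J: (-6)(0) − (-5)(0) = 0
Σ = 103
Area = |Σ|/2 = 51.5.

51.5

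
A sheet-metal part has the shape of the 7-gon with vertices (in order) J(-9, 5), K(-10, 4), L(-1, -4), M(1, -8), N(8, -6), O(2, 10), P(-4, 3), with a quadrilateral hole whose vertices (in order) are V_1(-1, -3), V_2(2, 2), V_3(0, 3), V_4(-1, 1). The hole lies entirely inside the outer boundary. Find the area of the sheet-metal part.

Outer boundary:
J→K: (-9)(4) − (-10)(5) = 14
K→L: (-10)(-4) − (-1)(4) = 44
L→M: (-1)(-8) − (1)(-4) = 12
M→N: (1)(-6) − (8)(-8) = 58
N→O: (8)(10) − (2)(-6) = 92
O→P: (2)(3) − (-4)(10) = 46
P→J: (-4)(5) − (-9)(3) = 7
Σ = 273
Area = |Σ|/2 = 136.5.
Hole:
Cross-terms: 4, 6, 3, 4  ⇒  Σ = 17
Area = |Σ|/2 = 8.5.
Net area = 136.5 − 8.5 = 128.

128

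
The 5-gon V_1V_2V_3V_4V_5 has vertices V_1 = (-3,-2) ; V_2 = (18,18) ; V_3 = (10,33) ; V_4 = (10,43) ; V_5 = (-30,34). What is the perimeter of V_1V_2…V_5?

142

|V_1V_2| = √((21)² + (20)²) = √841 = 29
|V_2V_3| = √((-8)² + (15)²) = √289 = 17
|V_3V_4| = √((0)² + (10)²) = √100 = 10
|V_4V_5| = √((-40)² + (-9)²) = √1681 = 41
|V_5V_1| = √((27)² + (-36)²) = √2025 = 45
Perimeter = 29 + 17 + 10 + 41 + 45 = 142.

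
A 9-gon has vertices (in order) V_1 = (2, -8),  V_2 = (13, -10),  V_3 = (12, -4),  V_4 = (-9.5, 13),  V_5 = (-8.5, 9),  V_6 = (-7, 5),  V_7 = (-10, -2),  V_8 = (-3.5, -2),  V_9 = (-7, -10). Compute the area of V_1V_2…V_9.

Apply the surveyor's formula: 2A = Σ (x_i·y_{i+1} − x_{i+1}·y_i), indices taken mod 9.
Σ = (84) + (68) + (118) + (25) + (20.5) + (64) + (13) + (21) + (76) = 489.5
Area = |Σ|/2 = 244.75.

244.75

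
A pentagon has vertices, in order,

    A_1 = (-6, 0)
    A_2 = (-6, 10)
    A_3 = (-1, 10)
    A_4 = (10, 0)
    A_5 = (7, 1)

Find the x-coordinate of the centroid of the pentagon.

-173/291

Apply the shoelace (surveyor's) formula. First the cross-terms c_i = x_i·y_{i+1} − x_{i+1}·y_i:
  -60, -50, -100, 10, 6  ⇒  2A = -194, A = -97.
Then Σ (x_i + x_{i+1})·c_i = 346, so x̄ = 346 / (6·(-97)) = -173/291.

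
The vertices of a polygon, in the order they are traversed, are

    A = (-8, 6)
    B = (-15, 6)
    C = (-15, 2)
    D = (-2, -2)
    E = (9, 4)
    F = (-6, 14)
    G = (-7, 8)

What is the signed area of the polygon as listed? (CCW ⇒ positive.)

A→B: (-8)(6) − (-15)(6) = 42
B→C: (-15)(2) − (-15)(6) = 60
C→D: (-15)(-2) − (-2)(2) = 34
D→E: (-2)(4) − (9)(-2) = 10
E→F: (9)(14) − (-6)(4) = 150
F→G: (-6)(8) − (-7)(14) = 50
G→A: (-7)(6) − (-8)(8) = 22
Σ = 368
Signed area = Σ/2 = 184 (positive ⇒ counter-clockwise traversal).

184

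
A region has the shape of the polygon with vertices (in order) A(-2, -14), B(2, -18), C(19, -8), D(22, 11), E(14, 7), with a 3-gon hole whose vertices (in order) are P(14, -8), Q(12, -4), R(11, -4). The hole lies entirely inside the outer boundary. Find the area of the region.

Outer boundary:
Cross-terms: 64, 326, 385, 0, -182  ⇒  Σ = 593
Area = |Σ|/2 = 296.5.
Hole:
Σ = (40) + (-4) + (-32) = 4
Area = |Σ|/2 = 2.
Net area = 296.5 − 2 = 294.5.

294.5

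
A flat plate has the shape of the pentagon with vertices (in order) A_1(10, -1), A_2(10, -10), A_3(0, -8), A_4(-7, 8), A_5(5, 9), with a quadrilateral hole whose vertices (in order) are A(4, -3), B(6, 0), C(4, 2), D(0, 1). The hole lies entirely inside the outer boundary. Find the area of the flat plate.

Outer boundary:
Apply Gauss's area formula: 2A = Σ (x_i·y_{i+1} − x_{i+1}·y_i), indices taken mod 5.
Cross-terms: -90, -80, -56, -103, -95  ⇒  Σ = -424
Area = |Σ|/2 = 212.
Hole:
Apply the shoelace formula: 2A = Σ (x_i·y_{i+1} − x_{i+1}·y_i), indices taken mod 4.
A→B: (4)(0) − (6)(-3) = 18
B→C: (6)(2) − (4)(0) = 12
C→D: (4)(1) − (0)(2) = 4
D→A: (0)(-3) − (4)(1) = -4
Σ = 30
Area = |Σ|/2 = 15.
Net area = 212 − 15 = 197.

197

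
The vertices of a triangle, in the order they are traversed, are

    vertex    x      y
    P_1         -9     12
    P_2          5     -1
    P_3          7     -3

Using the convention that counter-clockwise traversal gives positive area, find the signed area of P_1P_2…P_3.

-1

Apply the shoelace (surveyor's) formula: 2A = Σ (x_i·y_{i+1} − x_{i+1}·y_i), indices taken mod 3.
Σ = (-51) + (-8) + (57) = -2
Signed area = Σ/2 = -1 (negative ⇒ clockwise traversal).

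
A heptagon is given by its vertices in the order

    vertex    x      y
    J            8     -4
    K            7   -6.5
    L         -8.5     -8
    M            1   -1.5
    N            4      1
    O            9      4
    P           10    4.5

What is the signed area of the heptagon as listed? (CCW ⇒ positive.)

Σ = (-24) + (-111.25) + (20.75) + (7) + (7) + (0.5) + (-76) = -176
Signed area = Σ/2 = -88 (negative ⇒ clockwise traversal).

-88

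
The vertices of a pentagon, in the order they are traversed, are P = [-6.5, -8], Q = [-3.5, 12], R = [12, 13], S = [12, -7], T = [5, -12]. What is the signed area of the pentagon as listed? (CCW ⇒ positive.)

P→Q: (-6.5)(12) − (-3.5)(-8) = -106
Q→R: (-3.5)(13) − (12)(12) = -189.5
R→S: (12)(-7) − (12)(13) = -240
S→T: (12)(-12) − (5)(-7) = -109
T→P: (5)(-8) − (-6.5)(-12) = -118
Σ = -762.5
Signed area = Σ/2 = -381.25 (negative ⇒ clockwise traversal).

-381.25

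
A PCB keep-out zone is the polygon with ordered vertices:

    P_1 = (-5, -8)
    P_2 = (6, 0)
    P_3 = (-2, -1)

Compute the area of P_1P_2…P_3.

26.5

Apply the shoelace (surveyor's) formula: 2A = Σ (x_i·y_{i+1} − x_{i+1}·y_i), indices taken mod 3.
Σ = (48) + (-6) + (11) = 53
Area = |Σ|/2 = 26.5.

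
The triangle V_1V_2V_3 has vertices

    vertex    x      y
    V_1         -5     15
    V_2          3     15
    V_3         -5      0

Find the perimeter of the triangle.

|V_1V_2| = √((8)² + (0)²) = √64 = 8
|V_2V_3| = √((-8)² + (-15)²) = √289 = 17
|V_3V_1| = √((0)² + (15)²) = √225 = 15
Perimeter = 8 + 17 + 15 = 40.

40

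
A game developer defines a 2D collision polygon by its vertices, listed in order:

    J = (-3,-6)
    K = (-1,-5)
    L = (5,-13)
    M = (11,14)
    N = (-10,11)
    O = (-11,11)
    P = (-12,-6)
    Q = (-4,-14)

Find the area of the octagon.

428

Apply the shoelace formula: 2A = Σ (x_i·y_{i+1} − x_{i+1}·y_i), indices taken mod 8.
Cross-terms: 9, 38, 213, 261, 11, 198, 144, -18  ⇒  Σ = 856
Area = |Σ|/2 = 428.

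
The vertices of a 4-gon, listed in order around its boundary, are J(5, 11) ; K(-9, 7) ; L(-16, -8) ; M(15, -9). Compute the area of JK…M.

J→K: (5)(7) − (-9)(11) = 134
K→L: (-9)(-8) − (-16)(7) = 184
L→M: (-16)(-9) − (15)(-8) = 264
M→J: (15)(11) − (5)(-9) = 210
Σ = 792
Area = |Σ|/2 = 396.

396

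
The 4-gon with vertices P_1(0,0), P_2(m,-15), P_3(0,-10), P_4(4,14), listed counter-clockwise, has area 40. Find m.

-4

The doubled signed area Σ (x_i y_{i+1} − x_{i+1} y_i) is linear in m.
With m=0 it equals 40; the coefficient of m is -10 (from the two edges through P_2).
So -10·m + 40 = 2·40 = 80 ⇒ m = -4.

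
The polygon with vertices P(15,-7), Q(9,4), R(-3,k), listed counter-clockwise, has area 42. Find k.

Write out the shoelace sum; only the two edges meeting at R involve k:
2·Area = [(9·k − (-3)·4) + ((-3)·(-7) − 15·k)] + 123
       = -6·k + 156 = 84
⇒ k = 12.

12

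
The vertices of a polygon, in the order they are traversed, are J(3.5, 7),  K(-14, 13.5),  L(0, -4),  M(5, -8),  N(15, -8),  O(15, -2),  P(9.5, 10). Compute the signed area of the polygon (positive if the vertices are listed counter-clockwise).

295.875

J→K: (3.5)(13.5) − (-14)(7) = 145.25
K→L: (-14)(-4) − (0)(13.5) = 56
L→M: (0)(-8) − (5)(-4) = 20
M→N: (5)(-8) − (15)(-8) = 80
N→O: (15)(-2) − (15)(-8) = 90
O→P: (15)(10) − (9.5)(-2) = 169
P→J: (9.5)(7) − (3.5)(10) = 31.5
Σ = 591.75
Signed area = Σ/2 = 295.875 (positive ⇒ counter-clockwise traversal).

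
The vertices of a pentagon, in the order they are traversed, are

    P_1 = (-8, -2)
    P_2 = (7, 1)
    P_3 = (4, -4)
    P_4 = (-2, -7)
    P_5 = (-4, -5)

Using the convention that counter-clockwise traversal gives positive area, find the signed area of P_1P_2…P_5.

Apply the surveyor's formula: 2A = Σ (x_i·y_{i+1} − x_{i+1}·y_i), indices taken mod 5.
Cross-terms: 6, -32, -36, -18, -32  ⇒  Σ = -112
Signed area = Σ/2 = -56 (negative ⇒ clockwise traversal).

-56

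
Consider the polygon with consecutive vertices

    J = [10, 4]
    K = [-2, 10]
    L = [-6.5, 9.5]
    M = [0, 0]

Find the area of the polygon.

Apply the shoelace (surveyor's) formula: 2A = Σ (x_i·y_{i+1} − x_{i+1}·y_i), indices taken mod 4.
Σ = (108) + (46) + (0) + (0) = 154
Area = |Σ|/2 = 77.

77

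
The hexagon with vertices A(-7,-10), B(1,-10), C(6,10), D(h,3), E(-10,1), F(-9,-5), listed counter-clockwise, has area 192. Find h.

The doubled signed area Σ (x_i y_{i+1} − x_{i+1} y_i) is linear in h.
With h=0 it equals 312; the coefficient of h is -9 (from the two edges through D).
So -9·h + 312 = 2·192 = 384 ⇒ h = -8.

-8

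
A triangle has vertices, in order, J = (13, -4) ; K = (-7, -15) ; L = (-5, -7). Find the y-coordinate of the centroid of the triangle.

-26/3

Apply the shoelace formula. First the cross-terms c_i = x_i·y_{i+1} − x_{i+1}·y_i:
  -223, -26, 111  ⇒  2A = -138, A = -69.
Then Σ (y_i + y_{i+1})·c_i = 3588, so ȳ = 3588 / (6·(-69)) = -26/3.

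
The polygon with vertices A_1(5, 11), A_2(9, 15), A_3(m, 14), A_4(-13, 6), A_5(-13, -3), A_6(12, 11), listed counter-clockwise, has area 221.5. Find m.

The doubled signed area Σ (x_i y_{i+1} − x_{i+1} y_i) is linear in m.
With m=0 it equals 371; the coefficient of m is -9 (from the two edges through A_3).
So -9·m + 371 = 2·221.5 = 443 ⇒ m = -8.

-8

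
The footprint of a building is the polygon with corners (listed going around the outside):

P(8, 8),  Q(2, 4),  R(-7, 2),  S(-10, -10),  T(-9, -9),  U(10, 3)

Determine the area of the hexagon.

128.5

Apply Gauss's area formula: 2A = Σ (x_i·y_{i+1} − x_{i+1}·y_i), indices taken mod 6.
Cross-terms: 16, 32, 90, 0, 63, 56  ⇒  Σ = 257
Area = |Σ|/2 = 128.5.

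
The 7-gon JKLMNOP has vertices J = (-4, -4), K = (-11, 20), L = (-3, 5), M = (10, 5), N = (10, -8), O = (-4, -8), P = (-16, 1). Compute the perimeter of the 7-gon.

110

|JK| = √((-7)² + (24)²) = √625 = 25
|KL| = √((8)² + (-15)²) = √289 = 17
|LM| = √((13)² + (0)²) = √169 = 13
|MN| = √((0)² + (-13)²) = √169 = 13
|NO| = √((-14)² + (0)²) = √196 = 14
|OP| = √((-12)² + (9)²) = √225 = 15
|PJ| = √((12)² + (-5)²) = √169 = 13
Perimeter = 25 + 17 + 13 + 13 + 14 + 15 + 13 = 110.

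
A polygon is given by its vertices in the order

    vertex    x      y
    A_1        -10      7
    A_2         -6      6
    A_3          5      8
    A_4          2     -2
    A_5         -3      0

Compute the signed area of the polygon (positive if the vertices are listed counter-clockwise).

-74.5

Apply the shoelace formula: 2A = Σ (x_i·y_{i+1} − x_{i+1}·y_i), indices taken mod 5.
Cross-terms: -18, -78, -26, -6, -21  ⇒  Σ = -149
Signed area = Σ/2 = -74.5 (negative ⇒ clockwise traversal).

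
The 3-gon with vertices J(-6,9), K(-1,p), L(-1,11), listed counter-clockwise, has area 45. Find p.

-7

Write out the shoelace sum; only the two edges meeting at K involve p:
2·Area = [((-6)·p − (-1)·9) + ((-1)·11 − (-1)·p)] + 57
       = -5·p + 55 = 90
⇒ p = -7.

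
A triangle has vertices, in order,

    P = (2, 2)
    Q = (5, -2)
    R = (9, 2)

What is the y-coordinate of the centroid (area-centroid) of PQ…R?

Apply the shoelace formula. First the cross-terms c_i = x_i·y_{i+1} − x_{i+1}·y_i:
  -14, 28, 14  ⇒  2A = 28, A = 14.
Then Σ (y_i + y_{i+1})·c_i = 56, so ȳ = 56 / (6·14) = 2/3.

2/3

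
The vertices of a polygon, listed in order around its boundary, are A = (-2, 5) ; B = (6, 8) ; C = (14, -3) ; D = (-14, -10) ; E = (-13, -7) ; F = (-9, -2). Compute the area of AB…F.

238

Apply the shoelace formula: 2A = Σ (x_i·y_{i+1} − x_{i+1}·y_i), indices taken mod 6.
Cross-terms: -46, -130, -182, -32, -37, -49  ⇒  Σ = -476
Area = |Σ|/2 = 238.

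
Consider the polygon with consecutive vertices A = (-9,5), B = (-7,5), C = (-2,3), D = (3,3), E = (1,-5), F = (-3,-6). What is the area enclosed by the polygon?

72

Apply the shoelace (surveyor's) formula: 2A = Σ (x_i·y_{i+1} − x_{i+1}·y_i), indices taken mod 6.
Σ = (-10) + (-11) + (-15) + (-18) + (-21) + (-69) = -144
Area = |Σ|/2 = 72.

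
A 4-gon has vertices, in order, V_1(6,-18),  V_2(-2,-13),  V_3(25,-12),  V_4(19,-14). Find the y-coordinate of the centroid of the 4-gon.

-2079/145

Apply the shoelace (surveyor's) formula. First the cross-terms c_i = x_i·y_{i+1} − x_{i+1}·y_i:
  -114, 349, -122, -258  ⇒  2A = -145, A = -72.5.
Then Σ (y_i + y_{i+1})·c_i = 6237, so ȳ = 6237 / (6·(-72.5)) = -2079/145.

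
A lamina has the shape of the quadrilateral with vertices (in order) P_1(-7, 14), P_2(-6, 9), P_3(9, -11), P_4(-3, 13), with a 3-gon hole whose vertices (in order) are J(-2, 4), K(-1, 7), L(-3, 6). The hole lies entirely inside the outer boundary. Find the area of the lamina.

Outer boundary:
Apply the shoelace (surveyor's) formula: 2A = Σ (x_i·y_{i+1} − x_{i+1}·y_i), indices taken mod 4.
Σ = (21) + (-15) + (84) + (49) = 139
Area = |Σ|/2 = 69.5.
Hole:
Apply the shoelace (surveyor's) formula: 2A = Σ (x_i·y_{i+1} − x_{i+1}·y_i), indices taken mod 3.
Σ = (-10) + (15) + (0) = 5
Area = |Σ|/2 = 2.5.
Net area = 69.5 − 2.5 = 67.

67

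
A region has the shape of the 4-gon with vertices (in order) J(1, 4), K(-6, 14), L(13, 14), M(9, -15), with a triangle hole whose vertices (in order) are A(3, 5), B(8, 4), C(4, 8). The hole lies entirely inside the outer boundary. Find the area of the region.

Outer boundary:
Cross-terms: 38, -266, -321, 51  ⇒  Σ = -498
Area = |Σ|/2 = 249.
Hole:
Apply Gauss's area formula: 2A = Σ (x_i·y_{i+1} − x_{i+1}·y_i), indices taken mod 3.
Σ = (-28) + (48) + (-4) = 16
Area = |Σ|/2 = 8.
Net area = 249 − 8 = 241.

241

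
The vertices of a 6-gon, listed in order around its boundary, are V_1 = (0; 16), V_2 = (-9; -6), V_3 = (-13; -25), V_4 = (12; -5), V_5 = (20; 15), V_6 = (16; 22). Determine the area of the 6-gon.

Apply the surveyor's formula: 2A = Σ (x_i·y_{i+1} − x_{i+1}·y_i), indices taken mod 6.
Σ = (144) + (147) + (365) + (280) + (200) + (256) = 1392
Area = |Σ|/2 = 696.

696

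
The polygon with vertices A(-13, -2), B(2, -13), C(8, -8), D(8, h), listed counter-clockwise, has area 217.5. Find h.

The doubled signed area Σ (x_i y_{i+1} − x_{i+1} y_i) is linear in h.
With h=0 it equals 309; the coefficient of h is 21 (from the two edges through D).
So 21·h + 309 = 2·217.5 = 435 ⇒ h = 6.

6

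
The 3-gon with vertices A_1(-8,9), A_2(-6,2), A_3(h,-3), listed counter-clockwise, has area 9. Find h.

-2

Write out the shoelace sum; only the two edges meeting at A_3 involve h:
2·Area = [((-6)·(-3) − h·2) + (h·9 − (-8)·(-3))] + 38
       = 7·h + 32 = 18
⇒ h = -2.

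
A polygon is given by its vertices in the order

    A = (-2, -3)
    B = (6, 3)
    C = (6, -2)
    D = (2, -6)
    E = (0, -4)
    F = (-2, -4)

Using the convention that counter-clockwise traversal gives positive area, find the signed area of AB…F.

Cross-terms: 12, -30, -32, -8, -8, -2  ⇒  Σ = -68
Signed area = Σ/2 = -34 (negative ⇒ clockwise traversal).

-34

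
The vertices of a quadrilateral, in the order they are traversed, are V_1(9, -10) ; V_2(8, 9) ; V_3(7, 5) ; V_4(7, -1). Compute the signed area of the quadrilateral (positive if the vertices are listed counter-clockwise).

17.5

Apply Gauss's area formula: 2A = Σ (x_i·y_{i+1} − x_{i+1}·y_i), indices taken mod 4.
Σ = (161) + (-23) + (-42) + (-61) = 35
Signed area = Σ/2 = 17.5 (positive ⇒ counter-clockwise traversal).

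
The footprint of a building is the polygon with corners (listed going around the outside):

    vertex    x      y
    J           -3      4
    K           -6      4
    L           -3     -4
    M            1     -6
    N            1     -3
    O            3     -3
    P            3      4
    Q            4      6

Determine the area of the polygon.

Σ = (12) + (36) + (22) + (3) + (6) + (21) + (2) + (34) = 136
Area = |Σ|/2 = 68.

68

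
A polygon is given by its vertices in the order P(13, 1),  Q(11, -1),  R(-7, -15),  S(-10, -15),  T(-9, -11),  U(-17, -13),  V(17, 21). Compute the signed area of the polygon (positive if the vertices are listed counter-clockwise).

Apply the shoelace (surveyor's) formula: 2A = Σ (x_i·y_{i+1} − x_{i+1}·y_i), indices taken mod 7.
P→Q: (13)(-1) − (11)(1) = -24
Q→R: (11)(-15) − (-7)(-1) = -172
R→S: (-7)(-15) − (-10)(-15) = -45
S→T: (-10)(-11) − (-9)(-15) = -25
T→U: (-9)(-13) − (-17)(-11) = -70
U→V: (-17)(21) − (17)(-13) = -136
V→P: (17)(1) − (13)(21) = -256
Σ = -728
Signed area = Σ/2 = -364 (negative ⇒ clockwise traversal).

-364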